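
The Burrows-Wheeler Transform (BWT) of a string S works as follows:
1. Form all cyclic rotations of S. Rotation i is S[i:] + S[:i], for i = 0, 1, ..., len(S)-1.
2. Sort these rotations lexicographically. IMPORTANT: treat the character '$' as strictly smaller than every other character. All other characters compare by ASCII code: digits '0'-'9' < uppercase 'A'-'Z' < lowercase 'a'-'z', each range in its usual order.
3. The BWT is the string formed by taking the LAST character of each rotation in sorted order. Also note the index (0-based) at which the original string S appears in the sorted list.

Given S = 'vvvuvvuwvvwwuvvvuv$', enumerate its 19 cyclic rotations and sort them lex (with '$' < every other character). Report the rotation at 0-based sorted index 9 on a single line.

All 19 rotations (rotation i = S[i:]+S[:i]):
  rot[0] = vvvuvvuwvvwwuvvvuv$
  rot[1] = vvuvvuwvvwwuvvvuv$v
  rot[2] = vuvvuwvvwwuvvvuv$vv
  rot[3] = uvvuwvvwwuvvvuv$vvv
  rot[4] = vvuwvvwwuvvvuv$vvvu
  rot[5] = vuwvvwwuvvvuv$vvvuv
  rot[6] = uwvvwwuvvvuv$vvvuvv
  rot[7] = wvvwwuvvvuv$vvvuvvu
  rot[8] = vvwwuvvvuv$vvvuvvuw
  rot[9] = vwwuvvvuv$vvvuvvuwv
  rot[10] = wwuvvvuv$vvvuvvuwvv
  rot[11] = wuvvvuv$vvvuvvuwvvw
  rot[12] = uvvvuv$vvvuvvuwvvww
  rot[13] = vvvuv$vvvuvvuwvvwwu
  rot[14] = vvuv$vvvuvvuwvvwwuv
  rot[15] = vuv$vvvuvvuwvvwwuvv
  rot[16] = uv$vvvuvvuwvvwwuvvv
  rot[17] = v$vvvuvvuwvvwwuvvvu
  rot[18] = $vvvuvvuwvvwwuvvvuv
Sorted (with $ < everything):
  sorted[0] = $vvvuvvuwvvwwuvvvuv
  sorted[1] = uv$vvvuvvuwvvwwuvvv
  sorted[2] = uvvuwvvwwuvvvuv$vvv
  sorted[3] = uvvvuv$vvvuvvuwvvww
  sorted[4] = uwvvwwuvvvuv$vvvuvv
  sorted[5] = v$vvvuvvuwvvwwuvvvu
  sorted[6] = vuv$vvvuvvuwvvwwuvv
  sorted[7] = vuvvuwvvwwuvvvuv$vv
  sorted[8] = vuwvvwwuvvvuv$vvvuv
  sorted[9] = vvuv$vvvuvvuwvvwwuv
  sorted[10] = vvuvvuwvvwwuvvvuv$v
  sorted[11] = vvuwvvwwuvvvuv$vvvu
  sorted[12] = vvvuv$vvvuvvuwvvwwu
  sorted[13] = vvvuvvuwvvwwuvvvuv$
  sorted[14] = vvwwuvvvuv$vvvuvvuw
  sorted[15] = vwwuvvvuv$vvvuvvuwv
  sorted[16] = wuvvvuv$vvvuvvuwvvw
  sorted[17] = wvvwwuvvvuv$vvvuvvu
  sorted[18] = wwuvvvuv$vvvuvvuwvv
sorted[9] = vvuv$vvvuvvuwvvwwuv

Answer: vvuv$vvvuvvuwvvwwuv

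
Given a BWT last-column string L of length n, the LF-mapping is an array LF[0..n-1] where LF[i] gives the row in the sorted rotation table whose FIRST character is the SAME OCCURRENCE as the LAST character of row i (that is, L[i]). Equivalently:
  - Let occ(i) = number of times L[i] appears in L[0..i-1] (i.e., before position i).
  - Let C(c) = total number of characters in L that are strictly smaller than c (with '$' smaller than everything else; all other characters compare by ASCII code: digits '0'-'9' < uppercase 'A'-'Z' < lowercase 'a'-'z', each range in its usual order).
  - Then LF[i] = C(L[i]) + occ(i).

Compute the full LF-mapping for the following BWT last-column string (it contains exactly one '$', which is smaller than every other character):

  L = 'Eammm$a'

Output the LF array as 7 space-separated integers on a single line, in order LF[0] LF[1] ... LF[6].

Char counts: '$':1, 'E':1, 'a':2, 'm':3
C (first-col start): C('$')=0, C('E')=1, C('a')=2, C('m')=4
L[0]='E': occ=0, LF[0]=C('E')+0=1+0=1
L[1]='a': occ=0, LF[1]=C('a')+0=2+0=2
L[2]='m': occ=0, LF[2]=C('m')+0=4+0=4
L[3]='m': occ=1, LF[3]=C('m')+1=4+1=5
L[4]='m': occ=2, LF[4]=C('m')+2=4+2=6
L[5]='$': occ=0, LF[5]=C('$')+0=0+0=0
L[6]='a': occ=1, LF[6]=C('a')+1=2+1=3

Answer: 1 2 4 5 6 0 3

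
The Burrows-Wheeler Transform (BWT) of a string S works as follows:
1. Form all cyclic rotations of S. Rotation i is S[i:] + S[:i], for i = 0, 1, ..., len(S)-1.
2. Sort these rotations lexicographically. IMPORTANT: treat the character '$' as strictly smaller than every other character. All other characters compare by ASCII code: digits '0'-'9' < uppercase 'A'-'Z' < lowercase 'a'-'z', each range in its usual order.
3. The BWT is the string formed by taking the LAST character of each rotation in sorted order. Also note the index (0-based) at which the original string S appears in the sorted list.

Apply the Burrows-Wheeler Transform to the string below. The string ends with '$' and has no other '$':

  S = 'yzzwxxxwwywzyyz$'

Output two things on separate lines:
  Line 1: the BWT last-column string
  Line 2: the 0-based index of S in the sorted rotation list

All 16 rotations (rotation i = S[i:]+S[:i]):
  rot[0] = yzzwxxxwwywzyyz$
  rot[1] = zzwxxxwwywzyyz$y
  rot[2] = zwxxxwwywzyyz$yz
  rot[3] = wxxxwwywzyyz$yzz
  rot[4] = xxxwwywzyyz$yzzw
  rot[5] = xxwwywzyyz$yzzwx
  rot[6] = xwwywzyyz$yzzwxx
  rot[7] = wwywzyyz$yzzwxxx
  rot[8] = wywzyyz$yzzwxxxw
  rot[9] = ywzyyz$yzzwxxxww
  rot[10] = wzyyz$yzzwxxxwwy
  rot[11] = zyyz$yzzwxxxwwyw
  rot[12] = yyz$yzzwxxxwwywz
  rot[13] = yz$yzzwxxxwwywzy
  rot[14] = z$yzzwxxxwwywzyy
  rot[15] = $yzzwxxxwwywzyyz
Sorted (with $ < everything):
  sorted[0] = $yzzwxxxwwywzyyz  (last char: 'z')
  sorted[1] = wwywzyyz$yzzwxxx  (last char: 'x')
  sorted[2] = wxxxwwywzyyz$yzz  (last char: 'z')
  sorted[3] = wywzyyz$yzzwxxxw  (last char: 'w')
  sorted[4] = wzyyz$yzzwxxxwwy  (last char: 'y')
  sorted[5] = xwwywzyyz$yzzwxx  (last char: 'x')
  sorted[6] = xxwwywzyyz$yzzwx  (last char: 'x')
  sorted[7] = xxxwwywzyyz$yzzw  (last char: 'w')
  sorted[8] = ywzyyz$yzzwxxxww  (last char: 'w')
  sorted[9] = yyz$yzzwxxxwwywz  (last char: 'z')
  sorted[10] = yz$yzzwxxxwwywzy  (last char: 'y')
  sorted[11] = yzzwxxxwwywzyyz$  (last char: '$')
  sorted[12] = z$yzzwxxxwwywzyy  (last char: 'y')
  sorted[13] = zwxxxwwywzyyz$yz  (last char: 'z')
  sorted[14] = zyyz$yzzwxxxwwyw  (last char: 'w')
  sorted[15] = zzwxxxwwywzyyz$y  (last char: 'y')
Last column: zxzwyxxwwzy$yzwy
Original string S is at sorted index 11

Answer: zxzwyxxwwzy$yzwy
11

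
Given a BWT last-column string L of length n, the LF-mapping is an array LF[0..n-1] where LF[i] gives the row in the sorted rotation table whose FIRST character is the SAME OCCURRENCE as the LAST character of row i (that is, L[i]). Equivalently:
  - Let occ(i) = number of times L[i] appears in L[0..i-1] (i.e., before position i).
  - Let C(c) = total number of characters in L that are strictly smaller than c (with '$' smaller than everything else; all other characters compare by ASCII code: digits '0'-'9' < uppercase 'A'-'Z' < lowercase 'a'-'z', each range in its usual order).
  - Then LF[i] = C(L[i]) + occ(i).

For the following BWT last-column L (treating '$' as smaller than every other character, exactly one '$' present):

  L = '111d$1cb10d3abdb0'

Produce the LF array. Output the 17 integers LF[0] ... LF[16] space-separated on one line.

Answer: 3 4 5 14 0 6 13 10 7 1 15 8 9 11 16 12 2

Derivation:
Char counts: '$':1, '0':2, '1':5, '3':1, 'a':1, 'b':3, 'c':1, 'd':3
C (first-col start): C('$')=0, C('0')=1, C('1')=3, C('3')=8, C('a')=9, C('b')=10, C('c')=13, C('d')=14
L[0]='1': occ=0, LF[0]=C('1')+0=3+0=3
L[1]='1': occ=1, LF[1]=C('1')+1=3+1=4
L[2]='1': occ=2, LF[2]=C('1')+2=3+2=5
L[3]='d': occ=0, LF[3]=C('d')+0=14+0=14
L[4]='$': occ=0, LF[4]=C('$')+0=0+0=0
L[5]='1': occ=3, LF[5]=C('1')+3=3+3=6
L[6]='c': occ=0, LF[6]=C('c')+0=13+0=13
L[7]='b': occ=0, LF[7]=C('b')+0=10+0=10
L[8]='1': occ=4, LF[8]=C('1')+4=3+4=7
L[9]='0': occ=0, LF[9]=C('0')+0=1+0=1
L[10]='d': occ=1, LF[10]=C('d')+1=14+1=15
L[11]='3': occ=0, LF[11]=C('3')+0=8+0=8
L[12]='a': occ=0, LF[12]=C('a')+0=9+0=9
L[13]='b': occ=1, LF[13]=C('b')+1=10+1=11
L[14]='d': occ=2, LF[14]=C('d')+2=14+2=16
L[15]='b': occ=2, LF[15]=C('b')+2=10+2=12
L[16]='0': occ=1, LF[16]=C('0')+1=1+1=2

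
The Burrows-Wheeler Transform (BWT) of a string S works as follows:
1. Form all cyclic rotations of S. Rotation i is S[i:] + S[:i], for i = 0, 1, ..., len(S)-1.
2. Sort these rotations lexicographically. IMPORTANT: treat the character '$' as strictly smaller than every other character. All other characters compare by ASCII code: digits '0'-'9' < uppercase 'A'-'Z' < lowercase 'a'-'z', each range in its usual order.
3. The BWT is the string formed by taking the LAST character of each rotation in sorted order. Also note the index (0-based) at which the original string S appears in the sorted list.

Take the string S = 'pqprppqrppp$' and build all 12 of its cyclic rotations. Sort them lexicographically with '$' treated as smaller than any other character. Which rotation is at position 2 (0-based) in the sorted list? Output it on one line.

All 12 rotations (rotation i = S[i:]+S[:i]):
  rot[0] = pqprppqrppp$
  rot[1] = qprppqrppp$p
  rot[2] = prppqrppp$pq
  rot[3] = rppqrppp$pqp
  rot[4] = ppqrppp$pqpr
  rot[5] = pqrppp$pqprp
  rot[6] = qrppp$pqprpp
  rot[7] = rppp$pqprppq
  rot[8] = ppp$pqprppqr
  rot[9] = pp$pqprppqrp
  rot[10] = p$pqprppqrpp
  rot[11] = $pqprppqrppp
Sorted (with $ < everything):
  sorted[0] = $pqprppqrppp
  sorted[1] = p$pqprppqrpp
  sorted[2] = pp$pqprppqrp
  sorted[3] = ppp$pqprppqr
  sorted[4] = ppqrppp$pqpr
  sorted[5] = pqprppqrppp$
  sorted[6] = pqrppp$pqprp
  sorted[7] = prppqrppp$pq
  sorted[8] = qprppqrppp$p
  sorted[9] = qrppp$pqprpp
  sorted[10] = rppp$pqprppq
  sorted[11] = rppqrppp$pqp
sorted[2] = pp$pqprppqrp

Answer: pp$pqprppqrp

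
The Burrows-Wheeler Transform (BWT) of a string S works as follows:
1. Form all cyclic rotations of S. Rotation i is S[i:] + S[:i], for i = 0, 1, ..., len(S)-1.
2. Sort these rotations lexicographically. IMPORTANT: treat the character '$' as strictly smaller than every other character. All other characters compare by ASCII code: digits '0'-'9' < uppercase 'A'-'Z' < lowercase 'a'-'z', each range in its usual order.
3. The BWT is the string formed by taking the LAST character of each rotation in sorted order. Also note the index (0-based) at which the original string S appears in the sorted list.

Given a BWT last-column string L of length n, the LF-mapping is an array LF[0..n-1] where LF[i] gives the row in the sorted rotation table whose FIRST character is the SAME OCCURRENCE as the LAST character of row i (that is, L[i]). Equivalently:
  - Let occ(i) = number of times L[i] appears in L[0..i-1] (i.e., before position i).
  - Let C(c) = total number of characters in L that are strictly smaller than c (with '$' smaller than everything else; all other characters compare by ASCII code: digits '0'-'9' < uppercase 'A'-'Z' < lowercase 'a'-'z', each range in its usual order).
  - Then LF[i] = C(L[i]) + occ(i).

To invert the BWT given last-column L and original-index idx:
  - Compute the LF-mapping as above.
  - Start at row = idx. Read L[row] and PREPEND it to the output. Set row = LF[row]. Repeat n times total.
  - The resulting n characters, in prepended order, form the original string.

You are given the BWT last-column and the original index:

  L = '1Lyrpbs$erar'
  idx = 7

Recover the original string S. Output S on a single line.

LF mapping: 1 2 11 7 6 4 10 0 5 8 3 9
Walk LF starting at row 7, prepending L[row]:
  step 1: row=7, L[7]='$', prepend. Next row=LF[7]=0
  step 2: row=0, L[0]='1', prepend. Next row=LF[0]=1
  step 3: row=1, L[1]='L', prepend. Next row=LF[1]=2
  step 4: row=2, L[2]='y', prepend. Next row=LF[2]=11
  step 5: row=11, L[11]='r', prepend. Next row=LF[11]=9
  step 6: row=9, L[9]='r', prepend. Next row=LF[9]=8
  step 7: row=8, L[8]='e', prepend. Next row=LF[8]=5
  step 8: row=5, L[5]='b', prepend. Next row=LF[5]=4
  step 9: row=4, L[4]='p', prepend. Next row=LF[4]=6
  step 10: row=6, L[6]='s', prepend. Next row=LF[6]=10
  step 11: row=10, L[10]='a', prepend. Next row=LF[10]=3
  step 12: row=3, L[3]='r', prepend. Next row=LF[3]=7
Reversed output: raspberryL1$

Answer: raspberryL1$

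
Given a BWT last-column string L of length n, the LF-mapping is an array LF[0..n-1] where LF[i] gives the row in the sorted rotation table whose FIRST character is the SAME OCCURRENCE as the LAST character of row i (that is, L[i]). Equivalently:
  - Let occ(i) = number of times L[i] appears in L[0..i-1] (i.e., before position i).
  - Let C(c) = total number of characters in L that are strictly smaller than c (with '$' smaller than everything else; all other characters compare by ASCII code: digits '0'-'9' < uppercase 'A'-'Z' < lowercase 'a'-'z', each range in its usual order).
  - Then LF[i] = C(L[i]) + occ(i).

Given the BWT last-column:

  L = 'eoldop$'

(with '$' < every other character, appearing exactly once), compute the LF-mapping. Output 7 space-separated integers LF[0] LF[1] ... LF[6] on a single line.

Answer: 2 4 3 1 5 6 0

Derivation:
Char counts: '$':1, 'd':1, 'e':1, 'l':1, 'o':2, 'p':1
C (first-col start): C('$')=0, C('d')=1, C('e')=2, C('l')=3, C('o')=4, C('p')=6
L[0]='e': occ=0, LF[0]=C('e')+0=2+0=2
L[1]='o': occ=0, LF[1]=C('o')+0=4+0=4
L[2]='l': occ=0, LF[2]=C('l')+0=3+0=3
L[3]='d': occ=0, LF[3]=C('d')+0=1+0=1
L[4]='o': occ=1, LF[4]=C('o')+1=4+1=5
L[5]='p': occ=0, LF[5]=C('p')+0=6+0=6
L[6]='$': occ=0, LF[6]=C('$')+0=0+0=0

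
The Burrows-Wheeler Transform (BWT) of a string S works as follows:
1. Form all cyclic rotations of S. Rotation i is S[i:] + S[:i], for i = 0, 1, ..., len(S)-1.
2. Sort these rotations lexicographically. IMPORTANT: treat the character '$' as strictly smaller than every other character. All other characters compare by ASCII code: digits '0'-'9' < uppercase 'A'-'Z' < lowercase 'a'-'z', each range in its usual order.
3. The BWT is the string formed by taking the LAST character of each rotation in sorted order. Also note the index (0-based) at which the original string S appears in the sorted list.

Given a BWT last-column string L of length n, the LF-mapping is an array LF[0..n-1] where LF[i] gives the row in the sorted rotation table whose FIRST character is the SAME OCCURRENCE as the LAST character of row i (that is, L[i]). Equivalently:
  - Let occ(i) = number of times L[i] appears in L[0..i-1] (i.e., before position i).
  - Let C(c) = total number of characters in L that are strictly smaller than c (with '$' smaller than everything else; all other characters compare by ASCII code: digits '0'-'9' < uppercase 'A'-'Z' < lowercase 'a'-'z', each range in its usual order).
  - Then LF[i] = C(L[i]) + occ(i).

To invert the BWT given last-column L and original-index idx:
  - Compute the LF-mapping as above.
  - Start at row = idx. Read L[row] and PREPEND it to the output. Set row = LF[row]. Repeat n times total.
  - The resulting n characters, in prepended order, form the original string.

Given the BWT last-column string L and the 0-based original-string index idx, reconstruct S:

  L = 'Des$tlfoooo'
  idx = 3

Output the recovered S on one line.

Answer: footlooseD$

Derivation:
LF mapping: 1 2 9 0 10 4 3 5 6 7 8
Walk LF starting at row 3, prepending L[row]:
  step 1: row=3, L[3]='$', prepend. Next row=LF[3]=0
  step 2: row=0, L[0]='D', prepend. Next row=LF[0]=1
  step 3: row=1, L[1]='e', prepend. Next row=LF[1]=2
  step 4: row=2, L[2]='s', prepend. Next row=LF[2]=9
  step 5: row=9, L[9]='o', prepend. Next row=LF[9]=7
  step 6: row=7, L[7]='o', prepend. Next row=LF[7]=5
  step 7: row=5, L[5]='l', prepend. Next row=LF[5]=4
  step 8: row=4, L[4]='t', prepend. Next row=LF[4]=10
  step 9: row=10, L[10]='o', prepend. Next row=LF[10]=8
  step 10: row=8, L[8]='o', prepend. Next row=LF[8]=6
  step 11: row=6, L[6]='f', prepend. Next row=LF[6]=3
Reversed output: footlooseD$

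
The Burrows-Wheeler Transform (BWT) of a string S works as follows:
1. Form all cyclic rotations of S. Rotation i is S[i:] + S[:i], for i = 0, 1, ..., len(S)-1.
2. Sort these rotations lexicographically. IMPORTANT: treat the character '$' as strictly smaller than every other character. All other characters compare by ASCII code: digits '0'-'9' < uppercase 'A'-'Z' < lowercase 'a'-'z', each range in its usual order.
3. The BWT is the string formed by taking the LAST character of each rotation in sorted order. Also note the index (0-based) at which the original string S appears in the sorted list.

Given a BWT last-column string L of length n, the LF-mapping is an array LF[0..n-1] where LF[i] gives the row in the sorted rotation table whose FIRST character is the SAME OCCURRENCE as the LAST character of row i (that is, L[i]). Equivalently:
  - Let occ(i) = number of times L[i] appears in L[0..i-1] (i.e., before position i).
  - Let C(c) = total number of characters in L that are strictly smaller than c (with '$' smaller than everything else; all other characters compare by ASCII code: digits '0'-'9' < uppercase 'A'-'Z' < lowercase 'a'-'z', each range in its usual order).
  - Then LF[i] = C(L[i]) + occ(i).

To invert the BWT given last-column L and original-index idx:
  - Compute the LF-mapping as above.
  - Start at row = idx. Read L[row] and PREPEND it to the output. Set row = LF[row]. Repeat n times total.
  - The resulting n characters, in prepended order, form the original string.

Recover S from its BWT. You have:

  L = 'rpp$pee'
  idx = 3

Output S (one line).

Answer: pepper$

Derivation:
LF mapping: 6 3 4 0 5 1 2
Walk LF starting at row 3, prepending L[row]:
  step 1: row=3, L[3]='$', prepend. Next row=LF[3]=0
  step 2: row=0, L[0]='r', prepend. Next row=LF[0]=6
  step 3: row=6, L[6]='e', prepend. Next row=LF[6]=2
  step 4: row=2, L[2]='p', prepend. Next row=LF[2]=4
  step 5: row=4, L[4]='p', prepend. Next row=LF[4]=5
  step 6: row=5, L[5]='e', prepend. Next row=LF[5]=1
  step 7: row=1, L[1]='p', prepend. Next row=LF[1]=3
Reversed output: pepper$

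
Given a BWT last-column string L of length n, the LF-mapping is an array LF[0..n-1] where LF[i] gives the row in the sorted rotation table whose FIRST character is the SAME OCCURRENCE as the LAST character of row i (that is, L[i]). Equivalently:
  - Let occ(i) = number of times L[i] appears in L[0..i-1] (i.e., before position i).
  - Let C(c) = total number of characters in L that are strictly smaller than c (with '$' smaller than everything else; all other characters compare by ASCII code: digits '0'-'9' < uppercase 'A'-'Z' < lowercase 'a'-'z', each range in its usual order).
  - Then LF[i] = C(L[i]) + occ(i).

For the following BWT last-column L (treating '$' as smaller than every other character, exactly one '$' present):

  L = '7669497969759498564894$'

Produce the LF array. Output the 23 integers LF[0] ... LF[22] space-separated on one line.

Answer: 11 7 8 16 1 17 12 18 9 19 13 5 20 2 21 14 6 10 3 15 22 4 0

Derivation:
Char counts: '$':1, '4':4, '5':2, '6':4, '7':3, '8':2, '9':7
C (first-col start): C('$')=0, C('4')=1, C('5')=5, C('6')=7, C('7')=11, C('8')=14, C('9')=16
L[0]='7': occ=0, LF[0]=C('7')+0=11+0=11
L[1]='6': occ=0, LF[1]=C('6')+0=7+0=7
L[2]='6': occ=1, LF[2]=C('6')+1=7+1=8
L[3]='9': occ=0, LF[3]=C('9')+0=16+0=16
L[4]='4': occ=0, LF[4]=C('4')+0=1+0=1
L[5]='9': occ=1, LF[5]=C('9')+1=16+1=17
L[6]='7': occ=1, LF[6]=C('7')+1=11+1=12
L[7]='9': occ=2, LF[7]=C('9')+2=16+2=18
L[8]='6': occ=2, LF[8]=C('6')+2=7+2=9
L[9]='9': occ=3, LF[9]=C('9')+3=16+3=19
L[10]='7': occ=2, LF[10]=C('7')+2=11+2=13
L[11]='5': occ=0, LF[11]=C('5')+0=5+0=5
L[12]='9': occ=4, LF[12]=C('9')+4=16+4=20
L[13]='4': occ=1, LF[13]=C('4')+1=1+1=2
L[14]='9': occ=5, LF[14]=C('9')+5=16+5=21
L[15]='8': occ=0, LF[15]=C('8')+0=14+0=14
L[16]='5': occ=1, LF[16]=C('5')+1=5+1=6
L[17]='6': occ=3, LF[17]=C('6')+3=7+3=10
L[18]='4': occ=2, LF[18]=C('4')+2=1+2=3
L[19]='8': occ=1, LF[19]=C('8')+1=14+1=15
L[20]='9': occ=6, LF[20]=C('9')+6=16+6=22
L[21]='4': occ=3, LF[21]=C('4')+3=1+3=4
L[22]='$': occ=0, LF[22]=C('$')+0=0+0=0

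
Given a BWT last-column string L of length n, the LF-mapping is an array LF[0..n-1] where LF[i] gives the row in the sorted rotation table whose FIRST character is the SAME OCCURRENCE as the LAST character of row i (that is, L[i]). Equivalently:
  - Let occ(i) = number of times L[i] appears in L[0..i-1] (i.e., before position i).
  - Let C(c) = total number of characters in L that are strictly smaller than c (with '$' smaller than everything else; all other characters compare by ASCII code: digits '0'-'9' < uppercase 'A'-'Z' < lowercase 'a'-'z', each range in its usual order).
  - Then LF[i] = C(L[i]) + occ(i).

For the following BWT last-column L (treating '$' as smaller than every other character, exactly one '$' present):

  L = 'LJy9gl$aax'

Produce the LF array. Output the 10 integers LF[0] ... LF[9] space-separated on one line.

Char counts: '$':1, '9':1, 'J':1, 'L':1, 'a':2, 'g':1, 'l':1, 'x':1, 'y':1
C (first-col start): C('$')=0, C('9')=1, C('J')=2, C('L')=3, C('a')=4, C('g')=6, C('l')=7, C('x')=8, C('y')=9
L[0]='L': occ=0, LF[0]=C('L')+0=3+0=3
L[1]='J': occ=0, LF[1]=C('J')+0=2+0=2
L[2]='y': occ=0, LF[2]=C('y')+0=9+0=9
L[3]='9': occ=0, LF[3]=C('9')+0=1+0=1
L[4]='g': occ=0, LF[4]=C('g')+0=6+0=6
L[5]='l': occ=0, LF[5]=C('l')+0=7+0=7
L[6]='$': occ=0, LF[6]=C('$')+0=0+0=0
L[7]='a': occ=0, LF[7]=C('a')+0=4+0=4
L[8]='a': occ=1, LF[8]=C('a')+1=4+1=5
L[9]='x': occ=0, LF[9]=C('x')+0=8+0=8

Answer: 3 2 9 1 6 7 0 4 5 8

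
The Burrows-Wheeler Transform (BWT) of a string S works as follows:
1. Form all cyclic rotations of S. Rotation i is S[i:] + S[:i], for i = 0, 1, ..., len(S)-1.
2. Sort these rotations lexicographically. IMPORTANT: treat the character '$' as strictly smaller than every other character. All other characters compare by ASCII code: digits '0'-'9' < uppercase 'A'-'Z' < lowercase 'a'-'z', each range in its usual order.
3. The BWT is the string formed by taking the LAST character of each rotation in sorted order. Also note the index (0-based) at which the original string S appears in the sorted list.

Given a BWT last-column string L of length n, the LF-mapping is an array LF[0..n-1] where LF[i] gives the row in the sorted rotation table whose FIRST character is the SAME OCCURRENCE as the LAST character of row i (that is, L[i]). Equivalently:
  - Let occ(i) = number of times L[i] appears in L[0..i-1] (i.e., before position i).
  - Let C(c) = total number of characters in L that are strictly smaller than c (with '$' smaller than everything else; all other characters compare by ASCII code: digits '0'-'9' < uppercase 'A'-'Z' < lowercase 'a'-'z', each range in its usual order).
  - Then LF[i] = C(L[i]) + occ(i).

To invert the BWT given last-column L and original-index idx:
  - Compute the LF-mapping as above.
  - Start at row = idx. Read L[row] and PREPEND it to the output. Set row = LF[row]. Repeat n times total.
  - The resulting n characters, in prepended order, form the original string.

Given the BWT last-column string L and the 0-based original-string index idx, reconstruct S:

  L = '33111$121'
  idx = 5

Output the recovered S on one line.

Answer: 13111123$

Derivation:
LF mapping: 7 8 1 2 3 0 4 6 5
Walk LF starting at row 5, prepending L[row]:
  step 1: row=5, L[5]='$', prepend. Next row=LF[5]=0
  step 2: row=0, L[0]='3', prepend. Next row=LF[0]=7
  step 3: row=7, L[7]='2', prepend. Next row=LF[7]=6
  step 4: row=6, L[6]='1', prepend. Next row=LF[6]=4
  step 5: row=4, L[4]='1', prepend. Next row=LF[4]=3
  step 6: row=3, L[3]='1', prepend. Next row=LF[3]=2
  step 7: row=2, L[2]='1', prepend. Next row=LF[2]=1
  step 8: row=1, L[1]='3', prepend. Next row=LF[1]=8
  step 9: row=8, L[8]='1', prepend. Next row=LF[8]=5
Reversed output: 13111123$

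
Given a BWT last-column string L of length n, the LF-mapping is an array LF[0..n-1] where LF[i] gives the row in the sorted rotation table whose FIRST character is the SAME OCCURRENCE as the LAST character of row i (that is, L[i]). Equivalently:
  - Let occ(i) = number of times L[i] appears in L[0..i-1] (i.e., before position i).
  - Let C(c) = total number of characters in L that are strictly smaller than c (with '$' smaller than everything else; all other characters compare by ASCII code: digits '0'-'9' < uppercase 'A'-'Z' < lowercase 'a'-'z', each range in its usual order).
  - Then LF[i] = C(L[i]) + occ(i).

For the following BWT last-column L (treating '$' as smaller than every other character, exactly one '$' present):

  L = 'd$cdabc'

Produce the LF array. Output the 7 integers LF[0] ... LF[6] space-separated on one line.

Answer: 5 0 3 6 1 2 4

Derivation:
Char counts: '$':1, 'a':1, 'b':1, 'c':2, 'd':2
C (first-col start): C('$')=0, C('a')=1, C('b')=2, C('c')=3, C('d')=5
L[0]='d': occ=0, LF[0]=C('d')+0=5+0=5
L[1]='$': occ=0, LF[1]=C('$')+0=0+0=0
L[2]='c': occ=0, LF[2]=C('c')+0=3+0=3
L[3]='d': occ=1, LF[3]=C('d')+1=5+1=6
L[4]='a': occ=0, LF[4]=C('a')+0=1+0=1
L[5]='b': occ=0, LF[5]=C('b')+0=2+0=2
L[6]='c': occ=1, LF[6]=C('c')+1=3+1=4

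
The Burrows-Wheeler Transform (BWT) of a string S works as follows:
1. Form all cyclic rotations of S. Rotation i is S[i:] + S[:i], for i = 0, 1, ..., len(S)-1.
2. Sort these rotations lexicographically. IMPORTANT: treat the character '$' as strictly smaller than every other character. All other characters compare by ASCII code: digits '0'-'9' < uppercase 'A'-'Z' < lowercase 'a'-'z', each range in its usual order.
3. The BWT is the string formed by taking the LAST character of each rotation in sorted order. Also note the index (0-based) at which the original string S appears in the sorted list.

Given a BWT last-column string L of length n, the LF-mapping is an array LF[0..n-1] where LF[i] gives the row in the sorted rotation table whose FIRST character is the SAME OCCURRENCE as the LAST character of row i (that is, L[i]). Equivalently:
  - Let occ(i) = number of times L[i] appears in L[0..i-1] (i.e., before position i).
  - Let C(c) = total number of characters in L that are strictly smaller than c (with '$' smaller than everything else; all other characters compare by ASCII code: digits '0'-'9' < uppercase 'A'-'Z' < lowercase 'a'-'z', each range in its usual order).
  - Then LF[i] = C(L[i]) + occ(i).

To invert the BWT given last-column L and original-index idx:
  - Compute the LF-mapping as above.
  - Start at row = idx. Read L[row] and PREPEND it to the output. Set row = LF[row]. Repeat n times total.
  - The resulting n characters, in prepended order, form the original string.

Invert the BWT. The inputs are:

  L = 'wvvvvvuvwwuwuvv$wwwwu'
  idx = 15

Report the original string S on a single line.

LF mapping: 13 5 6 7 8 9 1 10 14 15 2 16 3 11 12 0 17 18 19 20 4
Walk LF starting at row 15, prepending L[row]:
  step 1: row=15, L[15]='$', prepend. Next row=LF[15]=0
  step 2: row=0, L[0]='w', prepend. Next row=LF[0]=13
  step 3: row=13, L[13]='v', prepend. Next row=LF[13]=11
  step 4: row=11, L[11]='w', prepend. Next row=LF[11]=16
  step 5: row=16, L[16]='w', prepend. Next row=LF[16]=17
  step 6: row=17, L[17]='w', prepend. Next row=LF[17]=18
  step 7: row=18, L[18]='w', prepend. Next row=LF[18]=19
  step 8: row=19, L[19]='w', prepend. Next row=LF[19]=20
  step 9: row=20, L[20]='u', prepend. Next row=LF[20]=4
  step 10: row=4, L[4]='v', prepend. Next row=LF[4]=8
  step 11: row=8, L[8]='w', prepend. Next row=LF[8]=14
  step 12: row=14, L[14]='v', prepend. Next row=LF[14]=12
  step 13: row=12, L[12]='u', prepend. Next row=LF[12]=3
  step 14: row=3, L[3]='v', prepend. Next row=LF[3]=7
  step 15: row=7, L[7]='v', prepend. Next row=LF[7]=10
  step 16: row=10, L[10]='u', prepend. Next row=LF[10]=2
  step 17: row=2, L[2]='v', prepend. Next row=LF[2]=6
  step 18: row=6, L[6]='u', prepend. Next row=LF[6]=1
  step 19: row=1, L[1]='v', prepend. Next row=LF[1]=5
  step 20: row=5, L[5]='v', prepend. Next row=LF[5]=9
  step 21: row=9, L[9]='w', prepend. Next row=LF[9]=15
Reversed output: wvvuvuvvuvwvuwwwwwvw$

Answer: wvvuvuvvuvwvuwwwwwvw$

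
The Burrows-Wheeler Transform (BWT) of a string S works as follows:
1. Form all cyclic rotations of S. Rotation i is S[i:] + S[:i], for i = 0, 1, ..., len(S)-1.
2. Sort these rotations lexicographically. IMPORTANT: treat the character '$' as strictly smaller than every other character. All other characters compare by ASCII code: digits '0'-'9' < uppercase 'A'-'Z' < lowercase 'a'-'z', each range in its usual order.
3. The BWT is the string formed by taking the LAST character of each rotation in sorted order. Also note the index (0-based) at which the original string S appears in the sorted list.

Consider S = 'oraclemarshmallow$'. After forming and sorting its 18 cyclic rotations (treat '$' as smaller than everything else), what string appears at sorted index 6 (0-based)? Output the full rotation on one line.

Answer: hmallow$oraclemars

Derivation:
All 18 rotations (rotation i = S[i:]+S[:i]):
  rot[0] = oraclemarshmallow$
  rot[1] = raclemarshmallow$o
  rot[2] = aclemarshmallow$or
  rot[3] = clemarshmallow$ora
  rot[4] = lemarshmallow$orac
  rot[5] = emarshmallow$oracl
  rot[6] = marshmallow$oracle
  rot[7] = arshmallow$oraclem
  rot[8] = rshmallow$oraclema
  rot[9] = shmallow$oraclemar
  rot[10] = hmallow$oraclemars
  rot[11] = mallow$oraclemarsh
  rot[12] = allow$oraclemarshm
  rot[13] = llow$oraclemarshma
  rot[14] = low$oraclemarshmal
  rot[15] = ow$oraclemarshmall
  rot[16] = w$oraclemarshmallo
  rot[17] = $oraclemarshmallow
Sorted (with $ < everything):
  sorted[0] = $oraclemarshmallow
  sorted[1] = aclemarshmallow$or
  sorted[2] = allow$oraclemarshm
  sorted[3] = arshmallow$oraclem
  sorted[4] = clemarshmallow$ora
  sorted[5] = emarshmallow$oracl
  sorted[6] = hmallow$oraclemars
  sorted[7] = lemarshmallow$orac
  sorted[8] = llow$oraclemarshma
  sorted[9] = low$oraclemarshmal
  sorted[10] = mallow$oraclemarsh
  sorted[11] = marshmallow$oracle
  sorted[12] = oraclemarshmallow$
  sorted[13] = ow$oraclemarshmall
  sorted[14] = raclemarshmallow$o
  sorted[15] = rshmallow$oraclema
  sorted[16] = shmallow$oraclemar
  sorted[17] = w$oraclemarshmallo
sorted[6] = hmallow$oraclemars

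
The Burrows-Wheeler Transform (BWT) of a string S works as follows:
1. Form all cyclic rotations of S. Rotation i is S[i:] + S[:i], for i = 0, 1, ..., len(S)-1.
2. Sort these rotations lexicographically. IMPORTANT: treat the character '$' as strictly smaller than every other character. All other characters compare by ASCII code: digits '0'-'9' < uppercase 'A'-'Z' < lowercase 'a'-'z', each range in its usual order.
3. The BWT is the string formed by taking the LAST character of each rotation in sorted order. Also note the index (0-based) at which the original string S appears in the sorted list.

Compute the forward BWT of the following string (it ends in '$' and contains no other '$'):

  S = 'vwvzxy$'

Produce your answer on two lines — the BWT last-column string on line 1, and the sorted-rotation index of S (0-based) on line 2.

All 7 rotations (rotation i = S[i:]+S[:i]):
  rot[0] = vwvzxy$
  rot[1] = wvzxy$v
  rot[2] = vzxy$vw
  rot[3] = zxy$vwv
  rot[4] = xy$vwvz
  rot[5] = y$vwvzx
  rot[6] = $vwvzxy
Sorted (with $ < everything):
  sorted[0] = $vwvzxy  (last char: 'y')
  sorted[1] = vwvzxy$  (last char: '$')
  sorted[2] = vzxy$vw  (last char: 'w')
  sorted[3] = wvzxy$v  (last char: 'v')
  sorted[4] = xy$vwvz  (last char: 'z')
  sorted[5] = y$vwvzx  (last char: 'x')
  sorted[6] = zxy$vwv  (last char: 'v')
Last column: y$wvzxv
Original string S is at sorted index 1

Answer: y$wvzxv
1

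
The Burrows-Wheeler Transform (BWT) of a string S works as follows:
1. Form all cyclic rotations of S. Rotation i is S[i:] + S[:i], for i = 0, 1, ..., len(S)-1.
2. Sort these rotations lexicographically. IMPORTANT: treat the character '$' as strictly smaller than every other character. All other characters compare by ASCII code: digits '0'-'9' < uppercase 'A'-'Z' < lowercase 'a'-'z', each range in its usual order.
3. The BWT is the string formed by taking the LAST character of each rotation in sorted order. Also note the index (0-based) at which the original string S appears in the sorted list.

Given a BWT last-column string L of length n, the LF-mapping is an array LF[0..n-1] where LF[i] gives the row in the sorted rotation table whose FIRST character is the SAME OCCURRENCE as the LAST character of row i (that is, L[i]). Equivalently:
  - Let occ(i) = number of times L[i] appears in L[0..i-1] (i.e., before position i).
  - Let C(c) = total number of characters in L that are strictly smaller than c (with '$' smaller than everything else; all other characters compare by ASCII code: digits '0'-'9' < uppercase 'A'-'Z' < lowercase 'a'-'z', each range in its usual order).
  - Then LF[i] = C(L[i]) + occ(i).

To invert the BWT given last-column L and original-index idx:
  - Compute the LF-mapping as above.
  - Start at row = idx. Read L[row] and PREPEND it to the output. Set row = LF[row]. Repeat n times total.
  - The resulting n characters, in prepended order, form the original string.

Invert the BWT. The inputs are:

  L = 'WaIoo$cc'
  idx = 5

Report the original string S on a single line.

LF mapping: 2 3 1 6 7 0 4 5
Walk LF starting at row 5, prepending L[row]:
  step 1: row=5, L[5]='$', prepend. Next row=LF[5]=0
  step 2: row=0, L[0]='W', prepend. Next row=LF[0]=2
  step 3: row=2, L[2]='I', prepend. Next row=LF[2]=1
  step 4: row=1, L[1]='a', prepend. Next row=LF[1]=3
  step 5: row=3, L[3]='o', prepend. Next row=LF[3]=6
  step 6: row=6, L[6]='c', prepend. Next row=LF[6]=4
  step 7: row=4, L[4]='o', prepend. Next row=LF[4]=7
  step 8: row=7, L[7]='c', prepend. Next row=LF[7]=5
Reversed output: cocoaIW$

Answer: cocoaIW$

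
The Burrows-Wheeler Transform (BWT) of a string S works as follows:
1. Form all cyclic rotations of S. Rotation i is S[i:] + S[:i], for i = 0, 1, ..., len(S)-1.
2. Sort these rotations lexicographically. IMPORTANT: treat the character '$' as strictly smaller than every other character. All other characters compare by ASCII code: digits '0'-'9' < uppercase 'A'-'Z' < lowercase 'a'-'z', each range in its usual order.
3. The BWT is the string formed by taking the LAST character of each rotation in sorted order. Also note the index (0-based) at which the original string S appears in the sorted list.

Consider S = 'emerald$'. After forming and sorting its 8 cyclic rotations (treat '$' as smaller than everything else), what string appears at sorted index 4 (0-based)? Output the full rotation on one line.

All 8 rotations (rotation i = S[i:]+S[:i]):
  rot[0] = emerald$
  rot[1] = merald$e
  rot[2] = erald$em
  rot[3] = rald$eme
  rot[4] = ald$emer
  rot[5] = ld$emera
  rot[6] = d$emeral
  rot[7] = $emerald
Sorted (with $ < everything):
  sorted[0] = $emerald
  sorted[1] = ald$emer
  sorted[2] = d$emeral
  sorted[3] = emerald$
  sorted[4] = erald$em
  sorted[5] = ld$emera
  sorted[6] = merald$e
  sorted[7] = rald$eme
sorted[4] = erald$em

Answer: erald$em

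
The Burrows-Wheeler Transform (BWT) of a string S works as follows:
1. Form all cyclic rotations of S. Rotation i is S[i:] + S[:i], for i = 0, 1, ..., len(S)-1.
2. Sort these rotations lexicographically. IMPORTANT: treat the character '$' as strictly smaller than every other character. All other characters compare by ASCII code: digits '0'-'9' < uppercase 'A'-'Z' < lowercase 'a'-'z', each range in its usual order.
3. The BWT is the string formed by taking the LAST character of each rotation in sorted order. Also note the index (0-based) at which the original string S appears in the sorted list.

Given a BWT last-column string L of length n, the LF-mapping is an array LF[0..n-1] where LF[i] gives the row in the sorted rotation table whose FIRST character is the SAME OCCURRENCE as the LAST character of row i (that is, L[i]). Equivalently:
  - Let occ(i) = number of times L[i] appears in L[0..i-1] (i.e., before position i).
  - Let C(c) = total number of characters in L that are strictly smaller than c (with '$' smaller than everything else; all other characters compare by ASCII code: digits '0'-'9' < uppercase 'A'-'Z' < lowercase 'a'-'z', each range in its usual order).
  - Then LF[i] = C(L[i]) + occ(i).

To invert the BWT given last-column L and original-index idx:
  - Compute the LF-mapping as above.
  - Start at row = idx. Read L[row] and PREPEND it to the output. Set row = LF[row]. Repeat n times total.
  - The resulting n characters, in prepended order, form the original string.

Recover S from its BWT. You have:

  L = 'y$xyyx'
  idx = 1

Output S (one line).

LF mapping: 3 0 1 4 5 2
Walk LF starting at row 1, prepending L[row]:
  step 1: row=1, L[1]='$', prepend. Next row=LF[1]=0
  step 2: row=0, L[0]='y', prepend. Next row=LF[0]=3
  step 3: row=3, L[3]='y', prepend. Next row=LF[3]=4
  step 4: row=4, L[4]='y', prepend. Next row=LF[4]=5
  step 5: row=5, L[5]='x', prepend. Next row=LF[5]=2
  step 6: row=2, L[2]='x', prepend. Next row=LF[2]=1
Reversed output: xxyyy$

Answer: xxyyy$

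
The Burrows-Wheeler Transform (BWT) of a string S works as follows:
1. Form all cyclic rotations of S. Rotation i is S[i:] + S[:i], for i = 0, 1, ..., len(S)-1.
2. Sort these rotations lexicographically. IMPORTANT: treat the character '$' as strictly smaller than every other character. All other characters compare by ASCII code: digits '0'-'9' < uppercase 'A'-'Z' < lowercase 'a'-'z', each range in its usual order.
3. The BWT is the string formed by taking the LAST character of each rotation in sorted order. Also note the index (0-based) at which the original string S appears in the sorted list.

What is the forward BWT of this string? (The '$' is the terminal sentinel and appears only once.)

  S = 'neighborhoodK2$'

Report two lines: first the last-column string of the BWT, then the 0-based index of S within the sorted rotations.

All 15 rotations (rotation i = S[i:]+S[:i]):
  rot[0] = neighborhoodK2$
  rot[1] = eighborhoodK2$n
  rot[2] = ighborhoodK2$ne
  rot[3] = ghborhoodK2$nei
  rot[4] = hborhoodK2$neig
  rot[5] = borhoodK2$neigh
  rot[6] = orhoodK2$neighb
  rot[7] = rhoodK2$neighbo
  rot[8] = hoodK2$neighbor
  rot[9] = oodK2$neighborh
  rot[10] = odK2$neighborho
  rot[11] = dK2$neighborhoo
  rot[12] = K2$neighborhood
  rot[13] = 2$neighborhoodK
  rot[14] = $neighborhoodK2
Sorted (with $ < everything):
  sorted[0] = $neighborhoodK2  (last char: '2')
  sorted[1] = 2$neighborhoodK  (last char: 'K')
  sorted[2] = K2$neighborhood  (last char: 'd')
  sorted[3] = borhoodK2$neigh  (last char: 'h')
  sorted[4] = dK2$neighborhoo  (last char: 'o')
  sorted[5] = eighborhoodK2$n  (last char: 'n')
  sorted[6] = ghborhoodK2$nei  (last char: 'i')
  sorted[7] = hborhoodK2$neig  (last char: 'g')
  sorted[8] = hoodK2$neighbor  (last char: 'r')
  sorted[9] = ighborhoodK2$ne  (last char: 'e')
  sorted[10] = neighborhoodK2$  (last char: '$')
  sorted[11] = odK2$neighborho  (last char: 'o')
  sorted[12] = oodK2$neighborh  (last char: 'h')
  sorted[13] = orhoodK2$neighb  (last char: 'b')
  sorted[14] = rhoodK2$neighbo  (last char: 'o')
Last column: 2Kdhonigre$ohbo
Original string S is at sorted index 10

Answer: 2Kdhonigre$ohbo
10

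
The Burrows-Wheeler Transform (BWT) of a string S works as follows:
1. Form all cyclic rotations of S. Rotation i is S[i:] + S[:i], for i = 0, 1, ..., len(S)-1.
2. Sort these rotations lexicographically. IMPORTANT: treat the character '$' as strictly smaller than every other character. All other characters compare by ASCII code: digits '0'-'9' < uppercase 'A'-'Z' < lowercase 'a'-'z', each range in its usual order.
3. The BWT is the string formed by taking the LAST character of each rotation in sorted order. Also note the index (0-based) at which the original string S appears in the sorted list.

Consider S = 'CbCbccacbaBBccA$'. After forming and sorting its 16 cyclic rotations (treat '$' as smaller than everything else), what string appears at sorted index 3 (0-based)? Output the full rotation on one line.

All 16 rotations (rotation i = S[i:]+S[:i]):
  rot[0] = CbCbccacbaBBccA$
  rot[1] = bCbccacbaBBccA$C
  rot[2] = CbccacbaBBccA$Cb
  rot[3] = bccacbaBBccA$CbC
  rot[4] = ccacbaBBccA$CbCb
  rot[5] = cacbaBBccA$CbCbc
  rot[6] = acbaBBccA$CbCbcc
  rot[7] = cbaBBccA$CbCbcca
  rot[8] = baBBccA$CbCbccac
  rot[9] = aBBccA$CbCbccacb
  rot[10] = BBccA$CbCbccacba
  rot[11] = BccA$CbCbccacbaB
  rot[12] = ccA$CbCbccacbaBB
  rot[13] = cA$CbCbccacbaBBc
  rot[14] = A$CbCbccacbaBBcc
  rot[15] = $CbCbccacbaBBccA
Sorted (with $ < everything):
  sorted[0] = $CbCbccacbaBBccA
  sorted[1] = A$CbCbccacbaBBcc
  sorted[2] = BBccA$CbCbccacba
  sorted[3] = BccA$CbCbccacbaB
  sorted[4] = CbCbccacbaBBccA$
  sorted[5] = CbccacbaBBccA$Cb
  sorted[6] = aBBccA$CbCbccacb
  sorted[7] = acbaBBccA$CbCbcc
  sorted[8] = bCbccacbaBBccA$C
  sorted[9] = baBBccA$CbCbccac
  sorted[10] = bccacbaBBccA$CbC
  sorted[11] = cA$CbCbccacbaBBc
  sorted[12] = cacbaBBccA$CbCbc
  sorted[13] = cbaBBccA$CbCbcca
  sorted[14] = ccA$CbCbccacbaBB
  sorted[15] = ccacbaBBccA$CbCb
sorted[3] = BccA$CbCbccacbaB

Answer: BccA$CbCbccacbaB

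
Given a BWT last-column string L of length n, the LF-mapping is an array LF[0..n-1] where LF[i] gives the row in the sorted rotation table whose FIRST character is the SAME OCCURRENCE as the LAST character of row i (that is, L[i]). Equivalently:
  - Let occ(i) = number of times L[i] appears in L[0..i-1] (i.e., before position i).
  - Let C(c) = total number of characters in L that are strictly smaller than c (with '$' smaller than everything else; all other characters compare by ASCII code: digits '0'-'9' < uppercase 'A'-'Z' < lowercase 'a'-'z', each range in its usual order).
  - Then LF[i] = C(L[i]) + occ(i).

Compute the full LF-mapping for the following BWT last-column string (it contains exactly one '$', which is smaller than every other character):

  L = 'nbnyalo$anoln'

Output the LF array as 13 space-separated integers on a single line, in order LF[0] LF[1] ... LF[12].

Answer: 6 3 7 12 1 4 10 0 2 8 11 5 9

Derivation:
Char counts: '$':1, 'a':2, 'b':1, 'l':2, 'n':4, 'o':2, 'y':1
C (first-col start): C('$')=0, C('a')=1, C('b')=3, C('l')=4, C('n')=6, C('o')=10, C('y')=12
L[0]='n': occ=0, LF[0]=C('n')+0=6+0=6
L[1]='b': occ=0, LF[1]=C('b')+0=3+0=3
L[2]='n': occ=1, LF[2]=C('n')+1=6+1=7
L[3]='y': occ=0, LF[3]=C('y')+0=12+0=12
L[4]='a': occ=0, LF[4]=C('a')+0=1+0=1
L[5]='l': occ=0, LF[5]=C('l')+0=4+0=4
L[6]='o': occ=0, LF[6]=C('o')+0=10+0=10
L[7]='$': occ=0, LF[7]=C('$')+0=0+0=0
L[8]='a': occ=1, LF[8]=C('a')+1=1+1=2
L[9]='n': occ=2, LF[9]=C('n')+2=6+2=8
L[10]='o': occ=1, LF[10]=C('o')+1=10+1=11
L[11]='l': occ=1, LF[11]=C('l')+1=4+1=5
L[12]='n': occ=3, LF[12]=C('n')+3=6+3=9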